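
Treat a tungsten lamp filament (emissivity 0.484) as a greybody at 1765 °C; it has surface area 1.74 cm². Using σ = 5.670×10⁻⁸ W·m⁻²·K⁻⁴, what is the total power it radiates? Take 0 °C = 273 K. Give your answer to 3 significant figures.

T = 1765 °C + 273 = 2038 K.
Area A = 1.74 cm² = 1.74×10⁻⁴ m².
P = εσAT⁴ = 0.484 × 5.670×10⁻⁸ × 1.74×10⁻⁴ × (2038)⁴ = 82.4 W.

P ≈ 82.4 W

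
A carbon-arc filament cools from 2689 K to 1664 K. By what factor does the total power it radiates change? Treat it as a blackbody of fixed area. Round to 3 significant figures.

P ∝ T⁴, so P₂/P₁ = (T₂/T₁)⁴ = (1664/2689)⁴ = (0.618817)⁴ = 0.147.

P₂/P₁ ≈ 0.147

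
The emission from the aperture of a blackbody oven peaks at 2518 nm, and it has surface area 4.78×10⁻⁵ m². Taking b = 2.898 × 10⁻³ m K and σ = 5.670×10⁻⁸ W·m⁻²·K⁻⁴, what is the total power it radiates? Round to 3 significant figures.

P ≈ 4.76 W

Wien's law: T = b/λ_max = 2.898×10⁻³/2.518×10⁻⁶ = 1150.91 K.
Area A = 4.78×10⁻⁵ m².
Then P = σAT⁴ = 5.670×10⁻⁸×4.78×10⁻⁵×(1150.91)⁴ = 4.76 W.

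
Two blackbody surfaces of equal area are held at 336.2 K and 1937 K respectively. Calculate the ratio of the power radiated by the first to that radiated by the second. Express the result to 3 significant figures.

P₁/P₂ ≈ 9.08×10⁻⁴

With equal areas, P₁/P₂ = (T₁/T₂)⁴ = (336.2/1937)⁴ = 9.08×10⁻⁴.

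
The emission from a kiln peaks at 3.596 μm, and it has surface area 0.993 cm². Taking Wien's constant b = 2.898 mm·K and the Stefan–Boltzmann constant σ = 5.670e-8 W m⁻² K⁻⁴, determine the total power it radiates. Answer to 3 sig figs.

Wien's law: T = b/λ_max = 2.898×10⁻³/3.596×10⁻⁶ = 805.895 K.
Area A = 0.993 cm² = 9.93×10⁻⁵ m².
Then P = σAT⁴ = 5.670×10⁻⁸×9.93×10⁻⁵×(805.895)⁴ = 2.37 W.

P ≈ 2.37 W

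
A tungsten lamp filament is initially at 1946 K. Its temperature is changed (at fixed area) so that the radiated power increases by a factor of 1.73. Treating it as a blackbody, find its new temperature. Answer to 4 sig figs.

P ∝ T⁴, so T₂/T₁ = (P₂/P₁)^(1/4) = (1.73)^(1/4) = 1.14686.
T₂ = 1946 × 1.14686 = 2232 K.

T₂ ≈ 2232 K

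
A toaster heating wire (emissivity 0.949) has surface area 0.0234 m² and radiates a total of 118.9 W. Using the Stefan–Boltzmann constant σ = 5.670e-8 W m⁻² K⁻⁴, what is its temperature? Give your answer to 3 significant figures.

Area A = 0.0234 m².
P = εσAT⁴ ⇒ T = (P/(εσA))^(1/4) = (118.9/(0.949×5.670×10⁻⁸×0.0234))^(1/4) = 554 K.

T ≈ 554 K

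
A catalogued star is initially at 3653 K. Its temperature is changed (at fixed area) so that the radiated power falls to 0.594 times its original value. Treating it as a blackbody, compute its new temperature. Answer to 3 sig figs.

T₂ ≈ 3.21×10³ K

P ∝ T⁴, so T₂/T₁ = (P₂/P₁)^(1/4) = (0.594)^(1/4) = 0.877903.
T₂ = 3653 × 0.877903 = 3.21×10³ K.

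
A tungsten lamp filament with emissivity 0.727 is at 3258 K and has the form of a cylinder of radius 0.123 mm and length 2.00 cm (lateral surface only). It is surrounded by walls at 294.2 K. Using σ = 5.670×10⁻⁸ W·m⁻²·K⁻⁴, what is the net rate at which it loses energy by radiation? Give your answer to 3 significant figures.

Lateral area A = 2πrL = 2π×1.23×10⁻⁴×0.0200 = 1.54566×10⁻⁵ m².
Net radiated power P_net = εσA(T⁴ − T₀⁴) = 0.727×5.670×10⁻⁸×1.54566×10⁻⁵×(3258⁴ − 294.2⁴).
T⁴ − T₀⁴ = 1.12669×10¹⁴ − 7.49153×10⁹ = 1.12662×10¹⁴ K⁴, so P_net = 71.8 W.

Net loss ≈ 71.8 W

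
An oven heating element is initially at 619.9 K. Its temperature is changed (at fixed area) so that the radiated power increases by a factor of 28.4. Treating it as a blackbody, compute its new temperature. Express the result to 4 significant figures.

P ∝ T⁴, so T₂/T₁ = (P₂/P₁)^(1/4) = (28.4)^(1/4) = 2.30850.
T₂ = 619.9 × 2.30850 = 1431 K.

T₂ ≈ 1431 K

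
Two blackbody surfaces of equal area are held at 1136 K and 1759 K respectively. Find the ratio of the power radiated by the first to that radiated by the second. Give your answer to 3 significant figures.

With equal areas, P₁/P₂ = (T₁/T₂)⁴ = (1136/1759)⁴ = 0.174.

P₁/P₂ ≈ 0.174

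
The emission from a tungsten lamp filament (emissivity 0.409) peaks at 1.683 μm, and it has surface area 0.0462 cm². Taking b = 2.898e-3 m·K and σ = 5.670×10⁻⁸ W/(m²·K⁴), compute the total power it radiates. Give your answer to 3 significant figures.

Wien's law: T = b/λ_max = 2.898×10⁻³/1.683×10⁻⁶ = 1721.93 K.
Area A = 0.0462 cm² = 4.62×10⁻⁶ m².
Then P = εσAT⁴ = 0.409×5.670×10⁻⁸×4.62×10⁻⁶×(1721.93)⁴ = 0.942 W.

P ≈ 0.942 W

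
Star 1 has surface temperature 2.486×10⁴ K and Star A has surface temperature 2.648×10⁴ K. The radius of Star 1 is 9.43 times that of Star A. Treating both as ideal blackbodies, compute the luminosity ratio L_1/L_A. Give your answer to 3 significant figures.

L ∝ R²T⁴, so L_1/L_A = (R_1/R_A)²(T_1/T_A)⁴ = (9.43)² × (2.486×10⁴/2.648×10⁴)⁴ = 88.9249 × 0.776842 = 69.1.

L_1/L_A ≈ 69.1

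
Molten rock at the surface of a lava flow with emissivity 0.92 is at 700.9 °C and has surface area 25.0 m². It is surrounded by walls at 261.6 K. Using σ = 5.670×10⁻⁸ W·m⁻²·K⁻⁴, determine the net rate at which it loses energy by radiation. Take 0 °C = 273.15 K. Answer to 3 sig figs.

T = 700.9 °C + 273.15 = 974.05 K.
Area A = 25.0 m².
Net radiated power P_net = εσA(T⁴ − T₀⁴) = 0.92×5.670×10⁻⁸×25.0×(974.05⁴ − 261.6⁴).
T⁴ − T₀⁴ = 9.00171×10¹¹ − 4.68329×10⁹ = 8.95488×10¹¹ K⁴, so P_net = 1.17×10⁶ W.

Net loss ≈ 1.17×10⁶ W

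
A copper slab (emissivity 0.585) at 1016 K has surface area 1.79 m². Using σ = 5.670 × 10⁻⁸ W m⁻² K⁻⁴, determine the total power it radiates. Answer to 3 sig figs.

P ≈ 6.33×10⁴ W

Area A = 1.79 m².
P = εσAT⁴ = 0.585 × 5.670×10⁻⁸ × 1.79 × (1016)⁴ = 6.33×10⁴ W.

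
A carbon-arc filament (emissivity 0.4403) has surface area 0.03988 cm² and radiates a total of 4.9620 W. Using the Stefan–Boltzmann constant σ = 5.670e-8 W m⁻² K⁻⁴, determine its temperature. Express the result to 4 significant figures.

T ≈ 2657 K

Area A = 0.03988 cm² = 3.988×10⁻⁶ m².
P = εσAT⁴ ⇒ T = (P/(εσA))^(1/4) = (4.9620/(0.4403×5.670×10⁻⁸×3.988×10⁻⁶))^(1/4) = 2657 K.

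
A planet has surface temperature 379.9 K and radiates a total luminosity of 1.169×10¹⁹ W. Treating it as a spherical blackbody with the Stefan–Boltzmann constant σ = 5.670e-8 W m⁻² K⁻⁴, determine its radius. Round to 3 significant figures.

L = 4πR²σT⁴ ⇒ R = √(L/(4πσT⁴)).
σT⁴ = 1181.03 W/m², so R = √(1.169×10¹⁹/(4π×1181.03)) = 2.81×10⁷ m.

R ≈ 2.81×10⁷ m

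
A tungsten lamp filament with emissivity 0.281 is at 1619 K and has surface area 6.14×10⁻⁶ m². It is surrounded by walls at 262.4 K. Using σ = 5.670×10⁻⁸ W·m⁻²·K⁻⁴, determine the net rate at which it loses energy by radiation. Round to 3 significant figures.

Net loss ≈ 0.672 W

Area A = 6.14×10⁻⁶ m².
Net radiated power P_net = εσA(T⁴ − T₀⁴) = 0.281×5.670×10⁻⁸×6.14×10⁻⁶×(1619⁴ − 262.4⁴).
T⁴ − T₀⁴ = 6.87048×10¹² − 4.74084×10⁹ = 6.86574×10¹² K⁴, so P_net = 0.672 W.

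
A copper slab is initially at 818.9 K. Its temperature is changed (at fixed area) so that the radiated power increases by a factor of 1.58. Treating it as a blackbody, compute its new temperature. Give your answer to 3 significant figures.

P ∝ T⁴, so T₂/T₁ = (P₂/P₁)^(1/4) = (1.58)^(1/4) = 1.12115.
T₂ = 818.9 × 1.12115 = 918 K.

T₂ ≈ 918 K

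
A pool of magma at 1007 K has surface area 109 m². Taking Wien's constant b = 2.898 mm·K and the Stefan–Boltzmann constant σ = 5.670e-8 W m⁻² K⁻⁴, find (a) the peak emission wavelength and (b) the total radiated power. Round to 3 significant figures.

λ_max ≈ 2.88 μm; P ≈ 6.36×10⁶ W

(a) λ_max = b/T = 2.898×10⁻³/1007 = 2.878×10⁻⁶ m = 2.88 μm.
Area A = 109 m².
(b) P = σAT⁴ = 5.670×10⁻⁸×109×(1007)⁴ = 6.36×10⁶ W.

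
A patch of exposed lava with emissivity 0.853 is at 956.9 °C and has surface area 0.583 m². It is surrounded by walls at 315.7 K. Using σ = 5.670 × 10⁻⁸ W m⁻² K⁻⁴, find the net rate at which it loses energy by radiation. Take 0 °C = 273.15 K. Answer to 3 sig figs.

Net loss ≈ 6.43×10⁴ W

T = 956.9 °C + 273.15 = 1230.05 K.
Area A = 0.583 m².
Net radiated power P_net = εσA(T⁴ − T₀⁴) = 0.853×5.670×10⁻⁸×0.583×(1230.05⁴ − 315.7⁴).
T⁴ − T₀⁴ = 2.28924×10¹² − 9.93341×10⁹ = 2.27931×10¹² K⁴, so P_net = 6.43×10⁴ W.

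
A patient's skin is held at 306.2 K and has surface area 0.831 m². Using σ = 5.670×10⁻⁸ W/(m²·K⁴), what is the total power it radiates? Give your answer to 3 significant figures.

P ≈ 414 W

Area A = 0.831 m².
P = σAT⁴ = 5.670×10⁻⁸ × 0.831 × (306.2)⁴ = 414 W.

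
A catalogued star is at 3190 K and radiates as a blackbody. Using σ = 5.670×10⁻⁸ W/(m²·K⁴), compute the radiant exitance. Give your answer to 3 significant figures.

I ≈ 5.87×10⁶ W/m²

Stefan–Boltzmann: I = σT⁴ = 5.670×10⁻⁸ × (3190)⁴ = 5.87×10⁶ W/m².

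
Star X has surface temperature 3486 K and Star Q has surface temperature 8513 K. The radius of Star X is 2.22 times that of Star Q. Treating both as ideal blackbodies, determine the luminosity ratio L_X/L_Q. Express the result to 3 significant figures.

L ∝ R²T⁴, so L_X/L_Q = (R_X/R_Q)²(T_X/T_Q)⁴ = (2.22)² × (3486/8513)⁴ = 4.9284 × 0.0281176 = 0.139.

L_X/L_Q ≈ 0.139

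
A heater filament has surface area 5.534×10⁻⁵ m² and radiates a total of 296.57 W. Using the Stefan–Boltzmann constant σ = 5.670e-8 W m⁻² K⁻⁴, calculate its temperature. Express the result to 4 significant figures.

Area A = 5.534×10⁻⁵ m².
P = σAT⁴ ⇒ T = (P/(σA))^(1/4) = (296.57/(5.670×10⁻⁸×5.534×10⁻⁵))^(1/4) = 3118 K.

T ≈ 3118 K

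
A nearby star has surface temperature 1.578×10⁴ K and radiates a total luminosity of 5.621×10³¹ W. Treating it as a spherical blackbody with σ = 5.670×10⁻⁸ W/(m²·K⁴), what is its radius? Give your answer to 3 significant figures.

R ≈ 3.57×10¹⁰ m

L = 4πR²σT⁴ ⇒ R = √(L/(4πσT⁴)).
σT⁴ = 3.51569×10⁹ W/m², so R = √(5.621×10³¹/(4π×3.51569×10⁹)) = 3.57×10¹⁰ m.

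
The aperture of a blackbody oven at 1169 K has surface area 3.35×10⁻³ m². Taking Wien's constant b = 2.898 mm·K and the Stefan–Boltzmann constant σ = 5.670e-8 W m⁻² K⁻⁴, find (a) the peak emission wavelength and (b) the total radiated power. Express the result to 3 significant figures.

(a) λ_max = b/T = 2.898×10⁻³/1169 = 2.479×10⁻⁶ m = 2.48 μm.
Area A = 3.35×10⁻³ m².
(b) P = σAT⁴ = 5.670×10⁻⁸×3.35×10⁻³×(1169)⁴ = 355 W.

λ_max ≈ 2.48 μm; P ≈ 355 W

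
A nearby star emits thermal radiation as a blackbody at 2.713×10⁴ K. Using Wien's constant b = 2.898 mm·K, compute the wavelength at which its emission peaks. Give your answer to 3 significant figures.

λ_max ≈ 107 nm

Wien's displacement law: λ_max = b/T = (2.898×10⁻³ m·K)/(2.713×10⁴ K) = 1.068×10⁻⁷ m.
That is 107 nm, in the ultraviolet range.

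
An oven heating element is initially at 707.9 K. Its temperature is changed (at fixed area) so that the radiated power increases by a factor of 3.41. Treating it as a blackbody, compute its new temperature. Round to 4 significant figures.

T₂ ≈ 962.0 K

P ∝ T⁴, so T₂/T₁ = (P₂/P₁)^(1/4) = (3.41)^(1/4) = 1.35890.
T₂ = 707.9 × 1.35890 = 962.0 K.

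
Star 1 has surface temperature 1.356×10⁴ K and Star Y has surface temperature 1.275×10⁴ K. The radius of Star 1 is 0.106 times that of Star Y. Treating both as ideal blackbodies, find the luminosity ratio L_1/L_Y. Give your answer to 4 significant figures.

L_1/L_Y ≈ 0.01438

L ∝ R²T⁴, so L_1/L_Y = (R_1/R_Y)²(T_1/T_Y)⁴ = (0.106)² × (1.356×10⁴/1.275×10⁴)⁴ = 0.011236 × 1.27938 = 0.01438.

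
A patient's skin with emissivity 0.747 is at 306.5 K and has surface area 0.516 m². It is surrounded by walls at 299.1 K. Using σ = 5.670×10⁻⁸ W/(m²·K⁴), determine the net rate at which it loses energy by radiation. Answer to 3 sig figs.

Area A = 0.516 m².
Net radiated power P_net = εσA(T⁴ − T₀⁴) = 0.747×5.670×10⁻⁸×0.516×(306.5⁴ − 299.1⁴).
T⁴ − T₀⁴ = 8.82515×10⁹ − 8.00324×10⁹ = 8.21910×10⁸ K⁴, so P_net = 18.0 W.

Net loss ≈ 18.0 W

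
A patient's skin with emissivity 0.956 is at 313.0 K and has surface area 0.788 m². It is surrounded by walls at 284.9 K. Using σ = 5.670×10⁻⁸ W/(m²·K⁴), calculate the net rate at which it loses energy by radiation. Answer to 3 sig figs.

Area A = 0.788 m².
Net radiated power P_net = εσA(T⁴ − T₀⁴) = 0.956×5.670×10⁻⁸×0.788×(313.0⁴ − 284.9⁴).
T⁴ − T₀⁴ = 9.59792×10⁹ − 6.58825×10⁹ = 3.00967×10⁹ K⁴, so P_net = 129 W.

Net loss ≈ 129 W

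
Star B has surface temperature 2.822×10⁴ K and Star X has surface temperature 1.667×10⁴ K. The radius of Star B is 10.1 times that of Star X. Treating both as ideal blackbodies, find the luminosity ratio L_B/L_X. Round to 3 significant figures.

L ∝ R²T⁴, so L_B/L_X = (R_B/R_X)²(T_B/T_X)⁴ = (10.1)² × (2.822×10⁴/1.667×10⁴)⁴ = 102.01 × 8.21269 = 838.

L_B/L_X ≈ 838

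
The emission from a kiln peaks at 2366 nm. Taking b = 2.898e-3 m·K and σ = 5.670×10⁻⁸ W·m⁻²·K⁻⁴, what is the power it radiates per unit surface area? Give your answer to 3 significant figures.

Wien's law: T = b/λ_max = 2.898×10⁻³/2.366×10⁻⁶ = 1224.85 K.
Then I = σT⁴ = 5.670×10⁻⁸×(1224.85)⁴ = 1.28×10⁵ W/m².

I ≈ 1.28×10⁵ W/m²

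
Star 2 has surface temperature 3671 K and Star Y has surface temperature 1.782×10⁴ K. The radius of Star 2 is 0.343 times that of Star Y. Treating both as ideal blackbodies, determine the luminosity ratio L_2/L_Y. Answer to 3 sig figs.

L_2/L_Y ≈ 2.12×10⁻⁴

L ∝ R²T⁴, so L_2/L_Y = (R_2/R_Y)²(T_2/T_Y)⁴ = (0.343)² × (3671/1.782×10⁴)⁴ = 0.117649 × 1.80097×10⁻³ = 2.12×10⁻⁴.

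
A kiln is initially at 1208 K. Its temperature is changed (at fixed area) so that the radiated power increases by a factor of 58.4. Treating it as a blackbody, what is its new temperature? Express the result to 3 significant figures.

T₂ ≈ 3.34×10³ K

P ∝ T⁴, so T₂/T₁ = (P₂/P₁)^(1/4) = (58.4)^(1/4) = 2.76441.
T₂ = 1208 × 2.76441 = 3.34×10³ K.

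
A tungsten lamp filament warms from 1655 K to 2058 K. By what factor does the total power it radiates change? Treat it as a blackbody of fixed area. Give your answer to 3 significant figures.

P₂/P₁ ≈ 2.39

P ∝ T⁴, so P₂/P₁ = (T₂/T₁)⁴ = (2058/1655)⁴ = (1.24350)⁴ = 2.39.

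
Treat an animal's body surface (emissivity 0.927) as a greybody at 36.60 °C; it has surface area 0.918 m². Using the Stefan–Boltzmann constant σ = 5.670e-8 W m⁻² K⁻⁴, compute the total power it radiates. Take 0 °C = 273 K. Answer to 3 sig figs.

T = 36.60 °C + 273 = 309.60 K.
Area A = 0.918 m².
P = εσAT⁴ = 0.927 × 5.670×10⁻⁸ × 0.918 × (309.60)⁴ = 443 W.

P ≈ 443 W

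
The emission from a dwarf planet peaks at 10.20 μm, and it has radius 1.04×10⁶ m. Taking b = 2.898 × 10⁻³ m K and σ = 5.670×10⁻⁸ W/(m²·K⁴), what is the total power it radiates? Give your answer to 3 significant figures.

P ≈ 5.02×10¹⁵ W

Wien's law: T = b/λ_max = 2.898×10⁻³/1.020×10⁻⁵ = 284.118 K.
Surface area A = 4πR² = 4π(1.04×10⁶ m)² = 1.35918×10¹³ m².
Then P = σAT⁴ = 5.670×10⁻⁸×1.35918×10¹³×(284.118)⁴ = 5.02×10¹⁵ W.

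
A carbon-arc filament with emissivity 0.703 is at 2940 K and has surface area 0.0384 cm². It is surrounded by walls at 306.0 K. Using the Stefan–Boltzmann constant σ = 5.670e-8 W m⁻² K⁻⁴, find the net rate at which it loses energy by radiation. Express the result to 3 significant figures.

Net loss ≈ 11.4 W

Area A = 0.0384 cm² = 3.84×10⁻⁶ m².
Net radiated power P_net = εσA(T⁴ − T₀⁴) = 0.703×5.670×10⁻⁸×3.84×10⁻⁶×(2940⁴ − 306.0⁴).
T⁴ − T₀⁴ = 7.47118×10¹³ − 8.76770×10⁹ = 7.47030×10¹³ K⁴, so P_net = 11.4 W.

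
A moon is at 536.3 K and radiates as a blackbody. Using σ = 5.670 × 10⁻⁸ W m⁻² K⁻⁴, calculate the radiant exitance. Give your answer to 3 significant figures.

Stefan–Boltzmann: I = σT⁴ = 5.670×10⁻⁸ × (536.3)⁴ = 4.69×10³ W/m².

I ≈ 4.69×10³ W/m²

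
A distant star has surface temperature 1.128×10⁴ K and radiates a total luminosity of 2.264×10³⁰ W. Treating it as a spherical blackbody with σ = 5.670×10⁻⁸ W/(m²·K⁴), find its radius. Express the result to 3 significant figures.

R ≈ 1.40×10¹⁰ m

L = 4πR²σT⁴ ⇒ R = √(L/(4πσT⁴)).
σT⁴ = 9.17951×10⁸ W/m², so R = √(2.264×10³⁰/(4π×9.17951×10⁸)) = 1.40×10¹⁰ m.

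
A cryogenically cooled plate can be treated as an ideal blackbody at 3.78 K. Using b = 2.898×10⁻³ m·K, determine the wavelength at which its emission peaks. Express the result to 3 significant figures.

Wien's displacement law: λ_max = b/T = (2.898×10⁻³ m·K)/(3.78 K) = 7.667×10⁻⁴ m.
That is 0.767 mm, in the infrared range.

λ_max ≈ 0.767 mm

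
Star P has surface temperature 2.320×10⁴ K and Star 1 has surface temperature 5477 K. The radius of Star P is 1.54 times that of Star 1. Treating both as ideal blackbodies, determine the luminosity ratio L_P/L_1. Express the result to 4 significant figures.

L ∝ R²T⁴, so L_P/L_1 = (R_P/R_1)²(T_P/T_1)⁴ = (1.54)² × (2.320×10⁴/5477)⁴ = 2.3716 × 321.944 = 763.5.

L_P/L_1 ≈ 763.5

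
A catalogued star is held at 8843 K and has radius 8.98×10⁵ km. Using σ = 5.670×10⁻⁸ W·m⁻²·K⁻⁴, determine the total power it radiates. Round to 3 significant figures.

Surface area A = 4πR² = 4π(8.98×10⁸ m)² = 1.01336×10¹⁹ m².
P = σAT⁴ = 5.670×10⁻⁸ × 1.01336×10¹⁹ × (8843)⁴ = 3.51×10²⁷ W.

P ≈ 3.51×10²⁷ W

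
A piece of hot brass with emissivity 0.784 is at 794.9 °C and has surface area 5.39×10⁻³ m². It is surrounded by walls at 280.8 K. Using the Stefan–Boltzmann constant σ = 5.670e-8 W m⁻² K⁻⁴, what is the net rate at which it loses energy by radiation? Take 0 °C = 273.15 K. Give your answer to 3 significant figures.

T = 794.9 °C + 273.15 = 1068.05 K.
Area A = 5.39×10⁻³ m².
Net radiated power P_net = εσA(T⁴ − T₀⁴) = 0.784×5.670×10⁻⁸×5.39×10⁻³×(1068.05⁴ − 280.8⁴).
T⁴ − T₀⁴ = 1.30127×10¹² − 6.21711×10⁹ = 1.29505×10¹² K⁴, so P_net = 310 W.

Net loss ≈ 310 W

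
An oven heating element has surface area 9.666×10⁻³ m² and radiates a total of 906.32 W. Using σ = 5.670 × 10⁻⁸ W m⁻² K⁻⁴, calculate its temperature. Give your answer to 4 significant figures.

Area A = 9.666×10⁻³ m².
P = σAT⁴ ⇒ T = (P/(σA))^(1/4) = (906.32/(5.670×10⁻⁸×9.666×10⁻³))^(1/4) = 1134 K.

T ≈ 1134 K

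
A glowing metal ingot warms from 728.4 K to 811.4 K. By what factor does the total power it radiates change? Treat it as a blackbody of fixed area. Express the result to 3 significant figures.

P₂/P₁ ≈ 1.54

P ∝ T⁴, so P₂/P₁ = (T₂/T₁)⁴ = (811.4/728.4)⁴ = (1.11395)⁴ = 1.54.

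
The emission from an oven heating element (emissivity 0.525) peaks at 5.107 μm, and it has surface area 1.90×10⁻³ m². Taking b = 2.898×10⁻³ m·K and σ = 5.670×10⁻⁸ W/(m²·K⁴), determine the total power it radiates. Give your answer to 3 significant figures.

Wien's law: T = b/λ_max = 2.898×10⁻³/5.107×10⁻⁶ = 567.456 K.
Area A = 1.90×10⁻³ m².
Then P = εσAT⁴ = 0.525×5.670×10⁻⁸×1.90×10⁻³×(567.456)⁴ = 5.86 W.

P ≈ 5.86 W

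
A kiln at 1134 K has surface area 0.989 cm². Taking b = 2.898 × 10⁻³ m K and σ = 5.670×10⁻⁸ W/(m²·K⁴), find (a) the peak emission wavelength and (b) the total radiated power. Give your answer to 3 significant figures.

λ_max ≈ 2.56×10³ nm; P ≈ 9.27 W

(a) λ_max = b/T = 2.898×10⁻³/1134 = 2.556×10⁻⁶ m = 2.56×10³ nm.
Area A = 0.989 cm² = 9.89×10⁻⁵ m².
(b) P = σAT⁴ = 5.670×10⁻⁸×9.89×10⁻⁵×(1134)⁴ = 9.27 W.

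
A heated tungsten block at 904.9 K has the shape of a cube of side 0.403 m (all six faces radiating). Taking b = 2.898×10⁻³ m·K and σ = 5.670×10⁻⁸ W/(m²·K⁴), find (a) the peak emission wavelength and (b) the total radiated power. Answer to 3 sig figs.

λ_max ≈ 3.20 μm; P ≈ 3.70×10⁴ W

(a) λ_max = b/T = 2.898×10⁻³/904.9 = 3.203×10⁻⁶ m = 3.20 μm.
Area A = 6s² = 6×(0.403 m)² = 0.974454 m².
(b) P = σAT⁴ = 5.670×10⁻⁸×0.974454×(904.9)⁴ = 3.70×10⁴ W.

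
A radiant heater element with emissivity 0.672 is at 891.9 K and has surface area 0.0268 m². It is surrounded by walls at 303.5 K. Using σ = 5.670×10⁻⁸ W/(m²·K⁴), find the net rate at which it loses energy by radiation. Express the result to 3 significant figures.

Area A = 0.0268 m².
Net radiated power P_net = εσA(T⁴ − T₀⁴) = 0.672×5.670×10⁻⁸×0.0268×(891.9⁴ − 303.5⁴).
T⁴ − T₀⁴ = 6.32797×10¹¹ − 8.48467×10⁹ = 6.24312×10¹¹ K⁴, so P_net = 638 W.

Net loss ≈ 638 W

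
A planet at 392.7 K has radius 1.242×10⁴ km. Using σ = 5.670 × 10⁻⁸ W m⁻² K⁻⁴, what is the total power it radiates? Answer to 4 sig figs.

P ≈ 2.614×10¹⁸ W

Surface area A = 4πR² = 4π(1.242×10⁷ m)² = 1.93844×10¹⁵ m².
P = σAT⁴ = 5.670×10⁻⁸ × 1.93844×10¹⁵ × (392.7)⁴ = 2.614×10¹⁸ W.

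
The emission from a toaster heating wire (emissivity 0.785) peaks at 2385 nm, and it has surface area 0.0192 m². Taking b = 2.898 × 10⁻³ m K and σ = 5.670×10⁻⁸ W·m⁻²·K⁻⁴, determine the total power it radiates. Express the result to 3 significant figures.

P ≈ 1.86×10³ W

Wien's law: T = b/λ_max = 2.898×10⁻³/2.385×10⁻⁶ = 1215.09 K.
Area A = 0.0192 m².
Then P = εσAT⁴ = 0.785×5.670×10⁻⁸×0.0192×(1215.09)⁴ = 1.86×10³ W.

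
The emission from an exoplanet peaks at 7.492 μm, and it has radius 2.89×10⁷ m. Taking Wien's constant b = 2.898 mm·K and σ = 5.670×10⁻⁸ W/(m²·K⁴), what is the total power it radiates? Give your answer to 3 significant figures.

P ≈ 1.33×10¹⁹ W

Wien's law: T = b/λ_max = 2.898×10⁻³/7.492×10⁻⁶ = 386.813 K.
Surface area A = 4πR² = 4π(2.89×10⁷ m)² = 1.04956×10¹⁶ m².
Then P = σAT⁴ = 5.670×10⁻⁸×1.04956×10¹⁶×(386.813)⁴ = 1.33×10¹⁹ W.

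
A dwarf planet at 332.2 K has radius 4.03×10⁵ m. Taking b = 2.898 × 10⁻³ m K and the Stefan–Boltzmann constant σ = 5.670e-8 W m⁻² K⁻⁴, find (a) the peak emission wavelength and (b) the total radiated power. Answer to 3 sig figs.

(a) λ_max = b/T = 2.898×10⁻³/332.2 = 8.724×10⁻⁶ m = 8.72 μm.
Surface area A = 4πR² = 4π(4.03×10⁵ m)² = 2.04089×10¹² m².
(b) P = σAT⁴ = 5.670×10⁻⁸×2.04089×10¹²×(332.2)⁴ = 1.41×10¹⁵ W.

λ_max ≈ 8.72 μm; P ≈ 1.41×10¹⁵ W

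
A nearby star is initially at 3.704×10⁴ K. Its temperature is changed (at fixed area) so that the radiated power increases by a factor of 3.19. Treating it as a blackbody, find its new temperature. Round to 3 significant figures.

P ∝ T⁴, so T₂/T₁ = (P₂/P₁)^(1/4) = (3.19)^(1/4) = 1.33643.
T₂ = 3.704×10⁴ × 1.33643 = 4.95×10⁴ K.

T₂ ≈ 4.95×10⁴ K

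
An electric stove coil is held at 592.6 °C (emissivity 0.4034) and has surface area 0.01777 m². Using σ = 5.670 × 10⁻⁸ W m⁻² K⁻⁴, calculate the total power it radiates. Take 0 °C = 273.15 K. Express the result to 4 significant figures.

P ≈ 228.3 W

T = 592.6 °C + 273.15 = 865.75 K.
Area A = 0.01777 m².
P = εσAT⁴ = 0.4034 × 5.670×10⁻⁸ × 0.01777 × (865.75)⁴ = 228.3 W.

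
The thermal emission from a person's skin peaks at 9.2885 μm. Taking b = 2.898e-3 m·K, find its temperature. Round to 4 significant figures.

T ≈ 312.0 K

Wien's law gives T = b/λ_max = (2.898×10⁻³ m·K)/(9.2885×10⁻⁶ m) = 312.0 K.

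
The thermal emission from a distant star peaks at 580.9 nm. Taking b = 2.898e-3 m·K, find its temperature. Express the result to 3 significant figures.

T ≈ 4.99×10³ K

Wien's law gives T = b/λ_max = (2.898×10⁻³ m·K)/(5.809×10⁻⁷ m) = 4.99×10³ K.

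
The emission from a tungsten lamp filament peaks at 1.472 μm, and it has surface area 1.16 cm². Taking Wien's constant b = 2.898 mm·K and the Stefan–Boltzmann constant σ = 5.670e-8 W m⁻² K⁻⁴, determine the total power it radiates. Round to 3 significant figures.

Wien's law: T = b/λ_max = 2.898×10⁻³/1.472×10⁻⁶ = 1968.75 K.
Area A = 1.16 cm² = 1.16×10⁻⁴ m².
Then P = σAT⁴ = 5.670×10⁻⁸×1.16×10⁻⁴×(1968.75)⁴ = 98.8 W.

P ≈ 98.8 W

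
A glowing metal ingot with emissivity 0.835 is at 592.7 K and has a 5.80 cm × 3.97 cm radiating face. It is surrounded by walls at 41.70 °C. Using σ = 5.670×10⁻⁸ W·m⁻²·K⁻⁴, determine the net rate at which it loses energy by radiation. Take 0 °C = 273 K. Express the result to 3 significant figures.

Surroundings: T = 41.70 °C + 273 = 314.70 K.
Area A = 0.0580 × 0.0397 = 2.3026×10⁻³ m².
Net radiated power P_net = εσA(T⁴ − T₀⁴) = 0.835×5.670×10⁻⁸×2.3026×10⁻³×(592.7⁴ − 314.70⁴).
T⁴ − T₀⁴ = 1.23407×10¹¹ − 9.80815×10⁹ = 1.13599×10¹¹ K⁴, so P_net = 12.4 W.

Net loss ≈ 12.4 W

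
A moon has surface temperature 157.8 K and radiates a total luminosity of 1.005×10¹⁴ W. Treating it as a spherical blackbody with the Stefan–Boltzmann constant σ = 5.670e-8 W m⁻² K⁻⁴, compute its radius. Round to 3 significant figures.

R ≈ 4.77×10⁵ m

L = 4πR²σT⁴ ⇒ R = √(L/(4πσT⁴)).
σT⁴ = 35.1569 W/m², so R = √(1.005×10¹⁴/(4π×35.1569)) = 4.77×10⁵ m.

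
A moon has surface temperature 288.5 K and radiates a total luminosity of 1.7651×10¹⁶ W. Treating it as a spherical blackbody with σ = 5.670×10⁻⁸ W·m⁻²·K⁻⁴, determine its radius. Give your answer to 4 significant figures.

R ≈ 1.891×10⁶ m

L = 4πR²σT⁴ ⇒ R = √(L/(4πσT⁴)).
σT⁴ = 392.795 W/m², so R = √(1.7651×10¹⁶/(4π×392.795)) = 1.891×10⁶ m.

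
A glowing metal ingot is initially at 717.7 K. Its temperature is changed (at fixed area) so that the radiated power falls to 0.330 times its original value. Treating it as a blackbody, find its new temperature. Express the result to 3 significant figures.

T₂ ≈ 544 K

P ∝ T⁴, so T₂/T₁ = (P₂/P₁)^(1/4) = (0.330)^(1/4) = 0.757929.
T₂ = 717.7 × 0.757929 = 544 K.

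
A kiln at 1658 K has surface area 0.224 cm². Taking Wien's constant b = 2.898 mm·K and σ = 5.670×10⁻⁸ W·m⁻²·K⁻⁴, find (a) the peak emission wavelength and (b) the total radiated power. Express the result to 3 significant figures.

λ_max ≈ 1.75 μm; P ≈ 9.60 W

(a) λ_max = b/T = 2.898×10⁻³/1658 = 1.748×10⁻⁶ m = 1.75 μm.
Area A = 0.224 cm² = 2.24×10⁻⁵ m².
(b) P = σAT⁴ = 5.670×10⁻⁸×2.24×10⁻⁵×(1658)⁴ = 9.60 W.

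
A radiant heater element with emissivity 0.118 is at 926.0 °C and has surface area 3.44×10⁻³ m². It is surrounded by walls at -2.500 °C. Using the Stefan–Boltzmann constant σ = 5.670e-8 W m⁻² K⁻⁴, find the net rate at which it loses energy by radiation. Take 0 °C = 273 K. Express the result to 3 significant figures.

Net loss ≈ 47.4 W

T = 926.0 °C + 273 = 1199.0 K.
Surroundings: T = -2.500 °C + 273 = 270.500 K.
Area A = 3.44×10⁻³ m².
Net radiated power P_net = εσA(T⁴ − T₀⁴) = 0.118×5.670×10⁻⁸×3.44×10⁻³×(1199.0⁴ − 270.500⁴).
T⁴ − T₀⁴ = 2.06670×10¹² − 5.35389×10⁹ = 2.06135×10¹² K⁴, so P_net = 47.4 W.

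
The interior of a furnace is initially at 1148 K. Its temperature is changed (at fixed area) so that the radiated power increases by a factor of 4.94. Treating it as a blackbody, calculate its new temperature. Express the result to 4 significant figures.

P ∝ T⁴, so T₂/T₁ = (P₂/P₁)^(1/4) = (4.94)^(1/4) = 1.49084.
T₂ = 1148 × 1.49084 = 1711 K.

T₂ ≈ 1711 K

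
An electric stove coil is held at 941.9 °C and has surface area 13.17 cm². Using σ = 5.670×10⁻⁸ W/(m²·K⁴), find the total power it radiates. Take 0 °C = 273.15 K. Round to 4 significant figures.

T = 941.9 °C + 273.15 = 1215.05 K.
Area A = 13.17 cm² = 1.317×10⁻³ m².
P = σAT⁴ = 5.670×10⁻⁸ × 1.317×10⁻³ × (1215.05)⁴ = 162.8 W.

P ≈ 162.8 W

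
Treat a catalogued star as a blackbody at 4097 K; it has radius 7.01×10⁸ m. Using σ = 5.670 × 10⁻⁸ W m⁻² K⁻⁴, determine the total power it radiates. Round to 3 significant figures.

P ≈ 9.86×10²⁵ W

Surface area A = 4πR² = 4π(7.01×10⁸ m)² = 6.17513×10¹⁸ m².
P = σAT⁴ = 5.670×10⁻⁸ × 6.17513×10¹⁸ × (4097)⁴ = 9.86×10²⁵ W.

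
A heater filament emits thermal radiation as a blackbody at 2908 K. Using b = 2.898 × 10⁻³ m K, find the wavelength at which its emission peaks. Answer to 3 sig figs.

Wien's displacement law: λ_max = b/T = (2.898×10⁻³ m·K)/(2908 K) = 9.966×10⁻⁷ m.
That is 0.997 μm, in the infrared range.

λ_max ≈ 0.997 μm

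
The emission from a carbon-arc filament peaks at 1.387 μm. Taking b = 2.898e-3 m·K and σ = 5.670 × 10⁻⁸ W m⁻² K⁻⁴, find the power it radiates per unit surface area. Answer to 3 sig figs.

I ≈ 1.08×10⁶ W/m²

Wien's law: T = b/λ_max = 2.898×10⁻³/1.387×10⁻⁶ = 2089.40 K.
Then I = σT⁴ = 5.670×10⁻⁸×(2089.40)⁴ = 1.08×10⁶ W/m².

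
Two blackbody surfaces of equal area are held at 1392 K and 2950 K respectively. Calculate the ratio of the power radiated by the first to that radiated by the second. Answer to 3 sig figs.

With equal areas, P₁/P₂ = (T₁/T₂)⁴ = (1392/2950)⁴ = 0.0496.

P₁/P₂ ≈ 0.0496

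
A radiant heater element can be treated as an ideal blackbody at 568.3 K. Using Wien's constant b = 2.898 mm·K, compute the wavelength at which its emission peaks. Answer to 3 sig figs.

Wien's displacement law: λ_max = b/T = (2.898×10⁻³ m·K)/(568.3 K) = 5.099×10⁻⁶ m.
That is 5.10 μm, in the infrared range.

λ_max ≈ 5.10 μm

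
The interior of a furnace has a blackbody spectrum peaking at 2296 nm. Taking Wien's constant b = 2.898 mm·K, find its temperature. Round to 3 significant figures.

T ≈ 1.26×10³ K

Wien's law gives T = b/λ_max = (2.898×10⁻³ m·K)/(2.296×10⁻⁶ m) = 1.26×10³ K.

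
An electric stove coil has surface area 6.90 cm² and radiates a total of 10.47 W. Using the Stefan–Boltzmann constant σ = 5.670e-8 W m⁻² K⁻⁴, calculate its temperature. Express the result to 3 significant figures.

T ≈ 719 K

Area A = 6.90 cm² = 6.90×10⁻⁴ m².
P = σAT⁴ ⇒ T = (P/(σA))^(1/4) = (10.47/(5.670×10⁻⁸×6.90×10⁻⁴))^(1/4) = 719 K.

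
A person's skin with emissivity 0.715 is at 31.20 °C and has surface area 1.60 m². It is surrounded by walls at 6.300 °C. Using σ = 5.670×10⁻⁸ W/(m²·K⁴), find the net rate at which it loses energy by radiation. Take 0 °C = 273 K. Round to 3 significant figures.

T = 31.20 °C + 273 = 304.20 K.
Surroundings: T = 6.300 °C + 273 = 279.300 K.
Area A = 1.60 m².
Net radiated power P_net = εσA(T⁴ − T₀⁴) = 0.715×5.670×10⁻⁸×1.60×(304.20⁴ − 279.300⁴).
T⁴ − T₀⁴ = 8.56321×10⁹ − 6.08532×10⁹ = 2.47789×10⁹ K⁴, so P_net = 161 W.

Net loss ≈ 161 W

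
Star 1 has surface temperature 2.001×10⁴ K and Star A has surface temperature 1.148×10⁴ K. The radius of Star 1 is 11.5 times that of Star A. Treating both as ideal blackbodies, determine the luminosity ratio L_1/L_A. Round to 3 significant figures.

L ∝ R²T⁴, so L_1/L_A = (R_1/R_A)²(T_1/T_A)⁴ = (11.5)² × (2.001×10⁴/1.148×10⁴)⁴ = 132.25 × 9.23041 = 1.22×10³.

L_1/L_A ≈ 1.22×10³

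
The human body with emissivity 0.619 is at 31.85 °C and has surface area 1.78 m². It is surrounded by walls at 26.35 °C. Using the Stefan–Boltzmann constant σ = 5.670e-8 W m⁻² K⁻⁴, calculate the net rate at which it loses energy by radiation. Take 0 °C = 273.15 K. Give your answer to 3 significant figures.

Net loss ≈ 38.0 W

T = 31.85 °C + 273.15 = 305.00 K.
Surroundings: T = 26.35 °C + 273.15 = 299.50 K.
Area A = 1.78 m².
Net radiated power P_net = εσA(T⁴ − T₀⁴) = 0.619×5.670×10⁻⁸×1.78×(305.00⁴ − 299.50⁴).
T⁴ − T₀⁴ = 8.65365×10⁹ − 8.04613×10⁹ = 6.07520×10⁸ K⁴, so P_net = 38.0 W.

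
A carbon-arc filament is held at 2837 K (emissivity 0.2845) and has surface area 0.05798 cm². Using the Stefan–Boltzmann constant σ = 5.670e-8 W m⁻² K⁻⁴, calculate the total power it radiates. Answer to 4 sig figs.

Area A = 0.05798 cm² = 5.798×10⁻⁶ m².
P = εσAT⁴ = 0.2845 × 5.670×10⁻⁸ × 5.798×10⁻⁶ × (2837)⁴ = 6.059 W.

P ≈ 6.059 W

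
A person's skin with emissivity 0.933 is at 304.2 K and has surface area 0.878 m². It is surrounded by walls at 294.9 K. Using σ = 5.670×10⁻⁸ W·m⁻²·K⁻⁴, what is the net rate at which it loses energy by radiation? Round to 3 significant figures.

Net loss ≈ 46.5 W

Area A = 0.878 m².
Net radiated power P_net = εσA(T⁴ − T₀⁴) = 0.933×5.670×10⁻⁸×0.878×(304.2⁴ − 294.9⁴).
T⁴ − T₀⁴ = 8.56321×10⁹ − 7.56309×10⁹ = 1.00012×10⁹ K⁴, so P_net = 46.5 W.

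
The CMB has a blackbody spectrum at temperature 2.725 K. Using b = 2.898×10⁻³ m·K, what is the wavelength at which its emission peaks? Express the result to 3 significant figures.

Wien's displacement law: λ_max = b/T = (2.898×10⁻³ m·K)/(2.725 K) = 1.063×10⁻³ m.
That is 1.06×10⁻³ m, in the microwave range.

λ_max ≈ 1.06×10⁻³ m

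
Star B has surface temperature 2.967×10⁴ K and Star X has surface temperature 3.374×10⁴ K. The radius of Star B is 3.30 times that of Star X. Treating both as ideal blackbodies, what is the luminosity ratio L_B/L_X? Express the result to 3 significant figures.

L ∝ R²T⁴, so L_B/L_X = (R_B/R_X)²(T_B/T_X)⁴ = (3.30)² × (2.967×10⁴/3.374×10⁴)⁴ = 10.89 × 0.597984 = 6.51.

L_B/L_X ≈ 6.51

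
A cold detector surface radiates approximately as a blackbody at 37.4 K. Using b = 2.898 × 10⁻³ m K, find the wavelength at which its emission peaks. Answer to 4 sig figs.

Wien's displacement law: λ_max = b/T = (2.898×10⁻³ m·K)/(37.4 K) = 7.7487×10⁻⁵ m.
That is 77.49 μm, in the infrared range.

λ_max ≈ 77.49 μm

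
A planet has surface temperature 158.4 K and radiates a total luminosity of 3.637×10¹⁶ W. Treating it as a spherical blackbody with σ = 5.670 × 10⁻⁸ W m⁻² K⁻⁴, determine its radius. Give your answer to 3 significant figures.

L = 4πR²σT⁴ ⇒ R = √(L/(4πσT⁴)).
σT⁴ = 35.6947 W/m², so R = √(3.637×10¹⁶/(4π×35.6947)) = 9.00×10⁶ m.

R ≈ 9.00×10⁶ m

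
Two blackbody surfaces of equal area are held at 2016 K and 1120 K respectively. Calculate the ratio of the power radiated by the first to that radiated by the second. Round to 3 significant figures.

With equal areas, P₁/P₂ = (T₁/T₂)⁴ = (2016/1120)⁴ = 10.5.

P₁/P₂ ≈ 10.5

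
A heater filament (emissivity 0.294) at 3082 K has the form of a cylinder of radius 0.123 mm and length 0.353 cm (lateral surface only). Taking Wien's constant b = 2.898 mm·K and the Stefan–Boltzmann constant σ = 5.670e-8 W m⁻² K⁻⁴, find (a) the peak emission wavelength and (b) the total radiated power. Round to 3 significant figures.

λ_max ≈ 940 nm; P ≈ 4.10 W

(a) λ_max = b/T = 2.898×10⁻³/3082 = 9.403×10⁻⁷ m = 940 nm.
Lateral area A = 2πrL = 2π×1.23×10⁻⁴×3.53×10⁻³ = 2.72810×10⁻⁶ m².
(b) P = εσAT⁴ = 0.294×5.670×10⁻⁸×2.72810×10⁻⁶×(3082)⁴ = 4.10 W.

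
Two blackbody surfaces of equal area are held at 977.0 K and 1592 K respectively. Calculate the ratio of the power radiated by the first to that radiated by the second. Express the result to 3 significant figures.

With equal areas, P₁/P₂ = (T₁/T₂)⁴ = (977.0/1592)⁴ = 0.142.

P₁/P₂ ≈ 0.142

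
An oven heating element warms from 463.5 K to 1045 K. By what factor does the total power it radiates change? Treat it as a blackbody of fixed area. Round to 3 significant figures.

P₂/P₁ ≈ 25.8

P ∝ T⁴, so P₂/P₁ = (T₂/T₁)⁴ = (1045/463.5)⁴ = (2.25458)⁴ = 25.8.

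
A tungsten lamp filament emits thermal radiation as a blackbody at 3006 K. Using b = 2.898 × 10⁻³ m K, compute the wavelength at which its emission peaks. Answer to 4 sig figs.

Wien's displacement law: λ_max = b/T = (2.898×10⁻³ m·K)/(3006 K) = 9.6407×10⁻⁷ m.
That is 964.1 nm, in the infrared range.

λ_max ≈ 964.1 nm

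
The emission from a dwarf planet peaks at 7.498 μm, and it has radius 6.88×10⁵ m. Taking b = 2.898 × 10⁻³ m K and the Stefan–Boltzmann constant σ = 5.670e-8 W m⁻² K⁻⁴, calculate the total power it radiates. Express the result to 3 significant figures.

P ≈ 7.53×10¹⁵ W

Wien's law: T = b/λ_max = 2.898×10⁻³/7.498×10⁻⁶ = 386.503 K.
Surface area A = 4πR² = 4π(6.88×10⁵ m)² = 5.94822×10¹² m².
Then P = σAT⁴ = 5.670×10⁻⁸×5.94822×10¹²×(386.503)⁴ = 7.53×10¹⁵ W.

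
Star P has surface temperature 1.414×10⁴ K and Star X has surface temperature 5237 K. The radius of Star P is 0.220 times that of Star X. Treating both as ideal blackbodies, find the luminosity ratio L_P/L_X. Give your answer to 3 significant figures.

L_P/L_X ≈ 2.57

L ∝ R²T⁴, so L_P/L_X = (R_P/R_X)²(T_P/T_X)⁴ = (0.220)² × (1.414×10⁴/5237)⁴ = 0.0484 × 53.1456 = 2.57.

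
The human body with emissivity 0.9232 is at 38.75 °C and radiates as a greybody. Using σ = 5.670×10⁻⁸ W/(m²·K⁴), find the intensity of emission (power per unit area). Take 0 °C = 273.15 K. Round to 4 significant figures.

T = 38.75 °C + 273.15 = 311.90 K.
Stefan–Boltzmann: I = εσT⁴ = 0.9232 × 5.670×10⁻⁸ × (311.90)⁴ = 495.4 W/m².

I ≈ 495.4 W/m²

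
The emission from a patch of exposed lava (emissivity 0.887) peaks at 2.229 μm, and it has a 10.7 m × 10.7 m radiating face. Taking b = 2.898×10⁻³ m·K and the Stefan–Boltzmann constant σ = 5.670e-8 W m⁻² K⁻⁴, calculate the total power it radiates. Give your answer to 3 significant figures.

Wien's law: T = b/λ_max = 2.898×10⁻³/2.229×10⁻⁶ = 1300.13 K.
Area A = 10.7 × 10.7 = 114.49 m².
Then P = εσAT⁴ = 0.887×5.670×10⁻⁸×114.49×(1300.13)⁴ = 1.65×10⁷ W.

P ≈ 1.65×10⁷ W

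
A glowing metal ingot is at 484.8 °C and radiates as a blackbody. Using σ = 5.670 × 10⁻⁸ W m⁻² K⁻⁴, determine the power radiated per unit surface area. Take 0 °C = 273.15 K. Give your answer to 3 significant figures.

I ≈ 1.87×10⁴ W/m²

T = 484.8 °C + 273.15 = 757.95 K.
Stefan–Boltzmann: I = σT⁴ = 5.670×10⁻⁸ × (757.95)⁴ = 1.87×10⁴ W/m².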